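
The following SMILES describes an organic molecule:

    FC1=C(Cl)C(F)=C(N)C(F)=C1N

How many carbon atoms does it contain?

Count every carbon token in the SMILES (each C, including those in ring-closure positions and inside branches).
Carbon count: 6.

6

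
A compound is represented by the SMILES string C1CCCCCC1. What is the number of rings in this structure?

In SMILES, each pair of matching ring-closure digits denotes one ring-closing bond; the number of such bonds equals the number of independent rings.
Ring-closure bonds here: 1.

1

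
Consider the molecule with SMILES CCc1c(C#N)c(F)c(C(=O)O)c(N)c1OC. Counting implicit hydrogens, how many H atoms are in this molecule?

11

Walk through each heavy atom and fill implicit hydrogens from standard valence (C 4, N 3, O 2, S 2, halogen 1); for lowercase aromatic atoms, an aromatic c carries 1 H when it has two neighbours and 0 H with three, and aromatic n carries 0 H:
  atom 1: C, bond orders sum to 1 (valence 4) → 3 H
  atom 2: C, bond orders sum to 2 (valence 4) → 2 H
  atom 3: aromatic c, 3 neighbours → 0 H
  atom 4: aromatic c, 3 neighbours → 0 H
  atom 5: C, bond orders sum to 4 (valence 4) → 0 H
  atom 6: N, bond orders sum to 3 (valence 3) → 0 H
  atom 7: aromatic c, 3 neighbours → 0 H
  atom 8: F (halogen, monovalent) → 0 H
  atom 9: aromatic c, 3 neighbours → 0 H
  atom 10: C, bond orders sum to 4 (valence 4) → 0 H
  atom 11: O, bond orders sum to 2 (valence 2) → 0 H
  atom 12: O, bond orders sum to 1 (valence 2) → 1 H
  atom 13: aromatic c, 3 neighbours → 0 H
  atom 14: N, bond orders sum to 1 (valence 3) → 2 H
  atom 15: aromatic c, 3 neighbours → 0 H
  atom 16: O, bond orders sum to 2 (valence 2) → 0 H
  atom 17: C, bond orders sum to 1 (valence 4) → 3 H
Total hydrogens: 11.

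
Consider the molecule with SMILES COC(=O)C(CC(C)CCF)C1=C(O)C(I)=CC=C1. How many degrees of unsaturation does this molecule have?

5

Molecular formula: C14H18FIO3.
DoU = (2C + 2 + N − H − X) / 2, where X is the halogen count and O/S are ignored.
    = (2·14 + 2 + 0 − 18 − 2) / 2 = 10 / 2 = 5.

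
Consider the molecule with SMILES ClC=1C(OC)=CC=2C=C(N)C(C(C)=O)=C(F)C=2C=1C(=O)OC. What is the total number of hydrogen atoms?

Walk through each heavy atom and fill implicit hydrogens from standard valence (C 4, N 3, O 2, S 2, halogen 1):
  atom 1: Cl (halogen, monovalent) → 0 H
  atom 2: C, bond orders sum to 4 (valence 4) → 0 H
  atom 3: C, bond orders sum to 4 (valence 4) → 0 H
  atom 4: O, bond orders sum to 2 (valence 2) → 0 H
  atom 5: C, bond orders sum to 1 (valence 4) → 3 H
  atom 6: C, bond orders sum to 3 (valence 4) → 1 H
  atom 7: C, bond orders sum to 4 (valence 4) → 0 H
  atom 8: C, bond orders sum to 3 (valence 4) → 1 H
  atom 9: C, bond orders sum to 4 (valence 4) → 0 H
  atom 10: N, bond orders sum to 1 (valence 3) → 2 H
  atom 11: C, bond orders sum to 4 (valence 4) → 0 H
  atom 12: C, bond orders sum to 4 (valence 4) → 0 H
  atom 13: C, bond orders sum to 1 (valence 4) → 3 H
  atom 14: O, bond orders sum to 2 (valence 2) → 0 H
  atom 15: C, bond orders sum to 4 (valence 4) → 0 H
  atom 16: F (halogen, monovalent) → 0 H
  atom 17: C, bond orders sum to 4 (valence 4) → 0 H
  atom 18: C, bond orders sum to 4 (valence 4) → 0 H
  atom 19: C, bond orders sum to 4 (valence 4) → 0 H
  atom 20: O, bond orders sum to 2 (valence 2) → 0 H
  atom 21: O, bond orders sum to 2 (valence 2) → 0 H
  atom 22: C, bond orders sum to 1 (valence 4) → 3 H
Total hydrogens: 13.

13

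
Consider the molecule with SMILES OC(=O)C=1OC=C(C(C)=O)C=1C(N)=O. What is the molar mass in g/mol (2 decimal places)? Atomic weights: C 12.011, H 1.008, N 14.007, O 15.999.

197.15 g/mol

First, the molecular formula is C8H7NO5 (counting implicit H from valence).
  C: 8 × 12.011 = 96.088
  H: 7 × 1.008 = 7.056
  N: 1 × 14.007 = 14.007
  O: 5 × 15.999 = 79.995
Sum: 8×12.011 + 7×1.008 + 1×14.007 + 5×15.999 = 197.146 → 197.15 g/mol.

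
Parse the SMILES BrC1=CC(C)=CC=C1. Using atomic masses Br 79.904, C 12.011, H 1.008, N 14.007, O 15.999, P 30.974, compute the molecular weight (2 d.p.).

171.04 g/mol

First, the molecular formula is C7H7Br (counting implicit H from valence).
  Br: 1 × 79.904 = 79.904
  C: 7 × 12.011 = 84.077
  H: 7 × 1.008 = 7.056
Sum: 1×79.904 + 7×12.011 + 7×1.008 = 171.037 → 171.04 g/mol.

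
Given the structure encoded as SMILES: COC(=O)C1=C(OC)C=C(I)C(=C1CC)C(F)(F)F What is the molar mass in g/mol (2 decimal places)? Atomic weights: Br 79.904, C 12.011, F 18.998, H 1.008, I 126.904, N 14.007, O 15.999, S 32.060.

First, the molecular formula is C12H12F3IO3 (counting implicit H from valence).
  C: 12 × 12.011 = 144.132
  F: 3 × 18.998 = 56.994
  H: 12 × 1.008 = 12.096
  I: 1 × 126.904 = 126.904
  O: 3 × 15.999 = 47.997
Sum: 12×12.011 + 3×18.998 + 12×1.008 + 1×126.904 + 3×15.999 = 388.123 → 388.12 g/mol.

388.12 g/mol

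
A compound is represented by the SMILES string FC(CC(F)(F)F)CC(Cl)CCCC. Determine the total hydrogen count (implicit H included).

Walk through each heavy atom and fill implicit hydrogens from standard valence (C 4, N 3, O 2, S 2, halogen 1):
  atom 1: F (halogen, monovalent) → 0 H
  atom 2: C, bond orders sum to 3 (valence 4) → 1 H
  atom 3: C, bond orders sum to 2 (valence 4) → 2 H
  atom 4: C, bond orders sum to 4 (valence 4) → 0 H
  atom 5: F (halogen, monovalent) → 0 H
  atom 6: F (halogen, monovalent) → 0 H
  atom 7: F (halogen, monovalent) → 0 H
  atom 8: C, bond orders sum to 2 (valence 4) → 2 H
  atom 9: C, bond orders sum to 3 (valence 4) → 1 H
  atom 10: Cl (halogen, monovalent) → 0 H
  atom 11: C, bond orders sum to 2 (valence 4) → 2 H
  atom 12: C, bond orders sum to 2 (valence 4) → 2 H
  atom 13: C, bond orders sum to 2 (valence 4) → 2 H
  atom 14: C, bond orders sum to 1 (valence 4) → 3 H
Total hydrogens: 15.

15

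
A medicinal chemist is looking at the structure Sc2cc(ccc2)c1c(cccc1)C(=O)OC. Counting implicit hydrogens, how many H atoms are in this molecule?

Walk through each heavy atom and fill implicit hydrogens from standard valence (C 4, N 3, O 2, S 2, halogen 1); for lowercase aromatic atoms, an aromatic c carries 1 H when it has two neighbours and 0 H with three, and aromatic n carries 0 H:
  atom 1: S, bond orders sum to 1 (valence 2) → 1 H
  atom 2: aromatic c, 3 neighbours → 0 H
  atom 3: aromatic c, 2 neighbours → 1 H
  atom 4: aromatic c, 3 neighbours → 0 H
  atom 5: aromatic c, 2 neighbours → 1 H
  atom 6: aromatic c, 2 neighbours → 1 H
  atom 7: aromatic c, 2 neighbours → 1 H
  atom 8: aromatic c, 3 neighbours → 0 H
  atom 9: aromatic c, 3 neighbours → 0 H
  atom 10: aromatic c, 2 neighbours → 1 H
  atom 11: aromatic c, 2 neighbours → 1 H
  atom 12: aromatic c, 2 neighbours → 1 H
  atom 13: aromatic c, 2 neighbours → 1 H
  atom 14: C, bond orders sum to 4 (valence 4) → 0 H
  atom 15: O, bond orders sum to 2 (valence 2) → 0 H
  atom 16: O, bond orders sum to 2 (valence 2) → 0 H
  atom 17: C, bond orders sum to 1 (valence 4) → 3 H
Total hydrogens: 12.

12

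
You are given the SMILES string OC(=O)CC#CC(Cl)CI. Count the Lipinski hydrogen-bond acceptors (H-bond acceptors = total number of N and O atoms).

2

N atoms: 0; O atoms: 2.
Lipinski HBA = 0 + 2 = 2.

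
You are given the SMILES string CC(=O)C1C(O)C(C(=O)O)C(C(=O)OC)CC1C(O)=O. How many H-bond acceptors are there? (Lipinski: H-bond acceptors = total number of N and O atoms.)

N atoms: 0; O atoms: 8.
Lipinski HBA = 0 + 8 = 8.

8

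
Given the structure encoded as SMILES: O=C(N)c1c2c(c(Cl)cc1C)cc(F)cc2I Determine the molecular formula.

Walk through each heavy atom and fill implicit hydrogens from standard valence (C 4, N 3, O 2, S 2, halogen 1); for lowercase aromatic atoms, an aromatic c carries 1 H when it has two neighbours and 0 H with three, and aromatic n carries 0 H:
  atom 1: O, bond orders sum to 2 (valence 2) → 0 H
  atom 2: C, bond orders sum to 4 (valence 4) → 0 H
  atom 3: N, bond orders sum to 1 (valence 3) → 2 H
  atom 4: aromatic c, 3 neighbours → 0 H
  atom 5: aromatic c, 3 neighbours → 0 H
  atom 6: aromatic c, 3 neighbours → 0 H
  atom 7: aromatic c, 3 neighbours → 0 H
  atom 8: Cl (halogen, monovalent) → 0 H
  atom 9: aromatic c, 2 neighbours → 1 H
  atom 10: aromatic c, 3 neighbours → 0 H
  atom 11: C, bond orders sum to 1 (valence 4) → 3 H
  atom 12: aromatic c, 2 neighbours → 1 H
  atom 13: aromatic c, 3 neighbours → 0 H
  atom 14: F (halogen, monovalent) → 0 H
  atom 15: aromatic c, 2 neighbours → 1 H
  atom 16: aromatic c, 3 neighbours → 0 H
  atom 17: I (halogen, monovalent) → 0 H
Totals → C:12, H:8, Cl:1, F:1, I:1, N:1, O:1.

C12H8ClFINO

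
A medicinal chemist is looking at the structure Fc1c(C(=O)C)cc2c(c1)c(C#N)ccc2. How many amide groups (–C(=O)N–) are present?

Scan the SMILES for the amide motif — none present.
Groups that are present: 1 ketone, 1 nitrile.

0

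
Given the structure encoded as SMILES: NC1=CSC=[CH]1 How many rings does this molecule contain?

1

In SMILES, each pair of matching ring-closure digits denotes one ring-closing bond; the number of such bonds equals the number of independent rings.
Ring-closure bonds here: 1.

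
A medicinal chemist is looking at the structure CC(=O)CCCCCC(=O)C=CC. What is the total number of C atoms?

11

Count every carbon token in the SMILES (each C, including those in ring-closure positions and inside branches).
Carbon count: 11.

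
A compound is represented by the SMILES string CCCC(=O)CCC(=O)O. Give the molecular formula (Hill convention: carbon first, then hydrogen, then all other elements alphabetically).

Walk through each heavy atom and fill implicit hydrogens from standard valence (C 4, N 3, O 2, S 2, halogen 1):
  atom 1: C, bond orders sum to 1 (valence 4) → 3 H
  atom 2: C, bond orders sum to 2 (valence 4) → 2 H
  atom 3: C, bond orders sum to 2 (valence 4) → 2 H
  atom 4: C, bond orders sum to 4 (valence 4) → 0 H
  atom 5: O, bond orders sum to 2 (valence 2) → 0 H
  atom 6: C, bond orders sum to 2 (valence 4) → 2 H
  atom 7: C, bond orders sum to 2 (valence 4) → 2 H
  atom 8: C, bond orders sum to 4 (valence 4) → 0 H
  atom 9: O, bond orders sum to 2 (valence 2) → 0 H
  atom 10: O, bond orders sum to 1 (valence 2) → 1 H
Totals → C:7, H:12, O:3.

C7H12O3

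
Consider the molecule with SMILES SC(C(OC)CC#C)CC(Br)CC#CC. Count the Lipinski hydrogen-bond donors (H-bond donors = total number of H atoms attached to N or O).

Donors: find every N or O and count the H atoms it carries.
  atom 4 (O): bond orders sum to 2 → 0 H
Lipinski HBD = 0.

0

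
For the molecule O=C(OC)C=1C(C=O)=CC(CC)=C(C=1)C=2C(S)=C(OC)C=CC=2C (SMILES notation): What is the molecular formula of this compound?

Walk through each heavy atom and fill implicit hydrogens from standard valence (C 4, N 3, O 2, S 2, halogen 1):
  atom 1: O, bond orders sum to 2 (valence 2) → 0 H
  atom 2: C, bond orders sum to 4 (valence 4) → 0 H
  atom 3: O, bond orders sum to 2 (valence 2) → 0 H
  atom 4: C, bond orders sum to 1 (valence 4) → 3 H
  atom 5: C, bond orders sum to 4 (valence 4) → 0 H
  atom 6: C, bond orders sum to 4 (valence 4) → 0 H
  atom 7: C, bond orders sum to 3 (valence 4) → 1 H
  atom 8: O, bond orders sum to 2 (valence 2) → 0 H
  atom 9: C, bond orders sum to 3 (valence 4) → 1 H
  atom 10: C, bond orders sum to 4 (valence 4) → 0 H
  atom 11: C, bond orders sum to 2 (valence 4) → 2 H
  atom 12: C, bond orders sum to 1 (valence 4) → 3 H
  atom 13: C, bond orders sum to 4 (valence 4) → 0 H
  atom 14: C, bond orders sum to 3 (valence 4) → 1 H
  atom 15: C, bond orders sum to 4 (valence 4) → 0 H
  atom 16: C, bond orders sum to 4 (valence 4) → 0 H
  atom 17: S, bond orders sum to 1 (valence 2) → 1 H
  atom 18: C, bond orders sum to 4 (valence 4) → 0 H
  atom 19: O, bond orders sum to 2 (valence 2) → 0 H
  atom 20: C, bond orders sum to 1 (valence 4) → 3 H
  atom 21: C, bond orders sum to 3 (valence 4) → 1 H
  atom 22: C, bond orders sum to 3 (valence 4) → 1 H
  atom 23: C, bond orders sum to 4 (valence 4) → 0 H
  atom 24: C, bond orders sum to 1 (valence 4) → 3 H
Totals → C:19, H:20, O:4, S:1.
In Hill order: C19H20O4S.

C19H20O4S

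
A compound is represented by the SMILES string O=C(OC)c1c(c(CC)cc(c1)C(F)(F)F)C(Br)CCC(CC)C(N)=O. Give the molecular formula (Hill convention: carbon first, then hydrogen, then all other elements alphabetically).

Walk through each heavy atom and fill implicit hydrogens from standard valence (C 4, N 3, O 2, S 2, halogen 1); for lowercase aromatic atoms, an aromatic c carries 1 H when it has two neighbours and 0 H with three, and aromatic n carries 0 H:
  atom 1: O, bond orders sum to 2 (valence 2) → 0 H
  atom 2: C, bond orders sum to 4 (valence 4) → 0 H
  atom 3: O, bond orders sum to 2 (valence 2) → 0 H
  atom 4: C, bond orders sum to 1 (valence 4) → 3 H
  atom 5: aromatic c, 3 neighbours → 0 H
  atom 6: aromatic c, 3 neighbours → 0 H
  atom 7: aromatic c, 3 neighbours → 0 H
  atom 8: C, bond orders sum to 2 (valence 4) → 2 H
  atom 9: C, bond orders sum to 1 (valence 4) → 3 H
  atom 10: aromatic c, 2 neighbours → 1 H
  atom 11: aromatic c, 3 neighbours → 0 H
  atom 12: aromatic c, 2 neighbours → 1 H
  atom 13: C, bond orders sum to 4 (valence 4) → 0 H
  atom 14: F (halogen, monovalent) → 0 H
  atom 15: F (halogen, monovalent) → 0 H
  atom 16: F (halogen, monovalent) → 0 H
  atom 17: C, bond orders sum to 3 (valence 4) → 1 H
  atom 18: Br (halogen, monovalent) → 0 H
  atom 19: C, bond orders sum to 2 (valence 4) → 2 H
  atom 20: C, bond orders sum to 2 (valence 4) → 2 H
  atom 21: C, bond orders sum to 3 (valence 4) → 1 H
  atom 22: C, bond orders sum to 2 (valence 4) → 2 H
  atom 23: C, bond orders sum to 1 (valence 4) → 3 H
  atom 24: C, bond orders sum to 4 (valence 4) → 0 H
  atom 25: N, bond orders sum to 1 (valence 3) → 2 H
  atom 26: O, bond orders sum to 2 (valence 2) → 0 H
Totals → C:18, H:23, Br:1, F:3, N:1, O:3.
In Hill order: C18H23BrF3NO3.

C18H23BrF3NO3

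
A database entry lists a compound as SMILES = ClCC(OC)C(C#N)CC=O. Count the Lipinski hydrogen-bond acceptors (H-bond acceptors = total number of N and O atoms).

N atoms: 1; O atoms: 2.
Lipinski HBA = 1 + 2 = 3.

3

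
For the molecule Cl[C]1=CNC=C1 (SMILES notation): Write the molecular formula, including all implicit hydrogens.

C4H4ClN

Walk through each heavy atom and fill implicit hydrogens from standard valence (C 4, N 3, O 2, S 2, halogen 1):
  atom 1: Cl (halogen, monovalent) → 0 H
  atom 2: C with explicit H count 0
  atom 3: C, bond orders sum to 3 (valence 4) → 1 H
  atom 4: N, bond orders sum to 2 (valence 3) → 1 H
  atom 5: C, bond orders sum to 3 (valence 4) → 1 H
  atom 6: C, bond orders sum to 3 (valence 4) → 1 H
Totals → C:4, H:4, Cl:1, N:1.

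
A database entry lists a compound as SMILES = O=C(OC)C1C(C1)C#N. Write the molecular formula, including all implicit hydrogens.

Walk through each heavy atom and fill implicit hydrogens from standard valence (C 4, N 3, O 2, S 2, halogen 1):
  atom 1: O, bond orders sum to 2 (valence 2) → 0 H
  atom 2: C, bond orders sum to 4 (valence 4) → 0 H
  atom 3: O, bond orders sum to 2 (valence 2) → 0 H
  atom 4: C, bond orders sum to 1 (valence 4) → 3 H
  atom 5: C, bond orders sum to 3 (valence 4) → 1 H
  atom 6: C, bond orders sum to 3 (valence 4) → 1 H
  atom 7: C, bond orders sum to 2 (valence 4) → 2 H
  atom 8: C, bond orders sum to 4 (valence 4) → 0 H
  atom 9: N, bond orders sum to 3 (valence 3) → 0 H
Totals → C:6, H:7, N:1, O:2.
In Hill order: C6H7NO2.

C6H7NO2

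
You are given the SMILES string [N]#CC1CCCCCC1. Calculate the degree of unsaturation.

3

Degree of unsaturation = (number of rings) + (number of π bonds).
Ring closures in the SMILES: 1.
π bonds: 1 triple bond (each 2 DoU) → 2 DoU from unsaturation.
Total DoU = 1 + 2 = 3.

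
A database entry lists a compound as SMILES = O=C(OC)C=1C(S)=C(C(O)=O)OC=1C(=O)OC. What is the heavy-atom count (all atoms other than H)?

Every atom symbol written in the SMILES (organic subset) is one heavy atom; implicit H are not written.
Heavy atoms by element → C:9, O:7, S:1.
Total: 17.

17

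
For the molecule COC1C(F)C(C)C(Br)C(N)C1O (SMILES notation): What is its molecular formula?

C8H15BrFNO2

Walk through each heavy atom and fill implicit hydrogens from standard valence (C 4, N 3, O 2, S 2, halogen 1):
  atom 1: C, bond orders sum to 1 (valence 4) → 3 H
  atom 2: O, bond orders sum to 2 (valence 2) → 0 H
  atom 3: C, bond orders sum to 3 (valence 4) → 1 H
  atom 4: C, bond orders sum to 3 (valence 4) → 1 H
  atom 5: F (halogen, monovalent) → 0 H
  atom 6: C, bond orders sum to 3 (valence 4) → 1 H
  atom 7: C, bond orders sum to 1 (valence 4) → 3 H
  atom 8: C, bond orders sum to 3 (valence 4) → 1 H
  atom 9: Br (halogen, monovalent) → 0 H
  atom 10: C, bond orders sum to 3 (valence 4) → 1 H
  atom 11: N, bond orders sum to 1 (valence 3) → 2 H
  atom 12: C, bond orders sum to 3 (valence 4) → 1 H
  atom 13: O, bond orders sum to 1 (valence 2) → 1 H
Totals → C:8, H:15, Br:1, F:1, N:1, O:2.
In Hill order: C8H15BrFNO2.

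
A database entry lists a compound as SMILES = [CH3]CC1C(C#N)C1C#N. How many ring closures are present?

In SMILES, each pair of matching ring-closure digits denotes one ring-closing bond; the number of such bonds equals the number of independent rings.
Ring-closure bonds here: 1.

1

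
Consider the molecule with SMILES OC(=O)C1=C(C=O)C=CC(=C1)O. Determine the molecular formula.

Walk through each heavy atom and fill implicit hydrogens from standard valence (C 4, N 3, O 2, S 2, halogen 1):
  atom 1: O, bond orders sum to 1 (valence 2) → 1 H
  atom 2: C, bond orders sum to 4 (valence 4) → 0 H
  atom 3: O, bond orders sum to 2 (valence 2) → 0 H
  atom 4: C, bond orders sum to 4 (valence 4) → 0 H
  atom 5: C, bond orders sum to 4 (valence 4) → 0 H
  atom 6: C, bond orders sum to 3 (valence 4) → 1 H
  atom 7: O, bond orders sum to 2 (valence 2) → 0 H
  atom 8: C, bond orders sum to 3 (valence 4) → 1 H
  atom 9: C, bond orders sum to 3 (valence 4) → 1 H
  atom 10: C, bond orders sum to 4 (valence 4) → 0 H
  atom 11: C, bond orders sum to 3 (valence 4) → 1 H
  atom 12: O, bond orders sum to 1 (valence 2) → 1 H
Totals → C:8, H:6, O:4.
In Hill order: C8H6O4.

C8H6O4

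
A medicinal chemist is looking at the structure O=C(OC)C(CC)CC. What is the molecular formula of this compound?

C7H14O2

Walk through each heavy atom and fill implicit hydrogens from standard valence (C 4, N 3, O 2, S 2, halogen 1):
  atom 1: O, bond orders sum to 2 (valence 2) → 0 H
  atom 2: C, bond orders sum to 4 (valence 4) → 0 H
  atom 3: O, bond orders sum to 2 (valence 2) → 0 H
  atom 4: C, bond orders sum to 1 (valence 4) → 3 H
  atom 5: C, bond orders sum to 3 (valence 4) → 1 H
  atom 6: C, bond orders sum to 2 (valence 4) → 2 H
  atom 7: C, bond orders sum to 1 (valence 4) → 3 H
  atom 8: C, bond orders sum to 2 (valence 4) → 2 H
  atom 9: C, bond orders sum to 1 (valence 4) → 3 H
Totals → C:7, H:14, O:2.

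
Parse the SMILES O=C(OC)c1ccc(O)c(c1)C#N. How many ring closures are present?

In SMILES, each pair of matching ring-closure digits denotes one ring-closing bond; the number of such bonds equals the number of independent rings.
Ring-closure bonds here: 1.

1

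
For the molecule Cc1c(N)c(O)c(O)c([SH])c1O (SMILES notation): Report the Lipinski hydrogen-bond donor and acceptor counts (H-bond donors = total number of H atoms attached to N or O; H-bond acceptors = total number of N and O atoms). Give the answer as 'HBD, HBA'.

Donors: find every N or O and count the H atoms it carries.
  atom 4 (N): bond orders sum to 1 → 2 H
  atom 6 (O): bond orders sum to 1 → 1 H
  atom 8 (O): bond orders sum to 1 → 1 H
  atom 12 (O): bond orders sum to 1 → 1 H
Lipinski HBD = 5.
Acceptors: N atoms = 1, O atoms = 3 → HBA = 4.

5, 4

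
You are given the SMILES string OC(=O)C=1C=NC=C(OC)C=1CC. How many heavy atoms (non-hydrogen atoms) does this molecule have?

Every atom symbol written in the SMILES (organic subset) is one heavy atom; implicit H are not written.
Heavy atoms by element → C:9, N:1, O:3.
Total: 13.

13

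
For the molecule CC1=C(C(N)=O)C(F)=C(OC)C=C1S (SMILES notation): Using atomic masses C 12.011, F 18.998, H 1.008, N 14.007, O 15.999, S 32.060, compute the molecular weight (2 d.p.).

215.24 g/mol

First, the molecular formula is C9H10FNO2S (counting implicit H from valence).
  C: 9 × 12.011 = 108.099
  F: 1 × 18.998 = 18.998
  H: 10 × 1.008 = 10.080
  N: 1 × 14.007 = 14.007
  O: 2 × 15.999 = 31.998
  S: 1 × 32.060 = 32.060
Sum: 9×12.011 + 1×18.998 + 10×1.008 + 1×14.007 + 2×15.999 + 1×32.060 = 215.242 → 215.24 g/mol.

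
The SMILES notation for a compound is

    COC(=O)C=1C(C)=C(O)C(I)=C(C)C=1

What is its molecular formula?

C10H11IO3

Walk through each heavy atom and fill implicit hydrogens from standard valence (C 4, N 3, O 2, S 2, halogen 1):
  atom 1: C, bond orders sum to 1 (valence 4) → 3 H
  atom 2: O, bond orders sum to 2 (valence 2) → 0 H
  atom 3: C, bond orders sum to 4 (valence 4) → 0 H
  atom 4: O, bond orders sum to 2 (valence 2) → 0 H
  atom 5: C, bond orders sum to 4 (valence 4) → 0 H
  atom 6: C, bond orders sum to 4 (valence 4) → 0 H
  atom 7: C, bond orders sum to 1 (valence 4) → 3 H
  atom 8: C, bond orders sum to 4 (valence 4) → 0 H
  atom 9: O, bond orders sum to 1 (valence 2) → 1 H
  atom 10: C, bond orders sum to 4 (valence 4) → 0 H
  atom 11: I (halogen, monovalent) → 0 H
  atom 12: C, bond orders sum to 4 (valence 4) → 0 H
  atom 13: C, bond orders sum to 1 (valence 4) → 3 H
  atom 14: C, bond orders sum to 3 (valence 4) → 1 H
Totals → C:10, H:11, I:1, O:3.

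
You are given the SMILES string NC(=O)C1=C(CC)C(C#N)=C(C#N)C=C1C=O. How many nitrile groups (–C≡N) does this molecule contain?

2

The nitrile motif appears at heavy-atom positions 9, 12 in the SMILES.
Other groups present: 1 aldehyde, 1 amide.
Nitrile count: 2.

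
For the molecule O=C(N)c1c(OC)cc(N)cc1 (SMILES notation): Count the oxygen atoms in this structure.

2

Scan the SMILES for O atoms (remember two-letter symbols like Cl and Br are single atoms).
Oxygen count: 2.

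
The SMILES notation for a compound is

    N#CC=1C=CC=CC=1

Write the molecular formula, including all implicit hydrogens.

Walk through each heavy atom and fill implicit hydrogens from standard valence (C 4, N 3, O 2, S 2, halogen 1):
  atom 1: N, bond orders sum to 3 (valence 3) → 0 H
  atom 2: C, bond orders sum to 4 (valence 4) → 0 H
  atom 3: C, bond orders sum to 4 (valence 4) → 0 H
  atom 4: C, bond orders sum to 3 (valence 4) → 1 H
  atom 5: C, bond orders sum to 3 (valence 4) → 1 H
  atom 6: C, bond orders sum to 3 (valence 4) → 1 H
  atom 7: C, bond orders sum to 3 (valence 4) → 1 H
  atom 8: C, bond orders sum to 3 (valence 4) → 1 H
Totals → C:7, H:5, N:1.
In Hill order: C7H5N.

C7H5N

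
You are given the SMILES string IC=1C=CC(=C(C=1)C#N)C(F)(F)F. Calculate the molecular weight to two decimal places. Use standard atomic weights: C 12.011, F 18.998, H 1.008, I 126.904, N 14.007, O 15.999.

First, the molecular formula is C8H3F3IN (counting implicit H from valence).
  C: 8 × 12.011 = 96.088
  F: 3 × 18.998 = 56.994
  H: 3 × 1.008 = 3.024
  I: 1 × 126.904 = 126.904
  N: 1 × 14.007 = 14.007
Sum: 8×12.011 + 3×18.998 + 3×1.008 + 1×126.904 + 1×14.007 = 297.017 → 297.02 g/mol.

297.02 g/mol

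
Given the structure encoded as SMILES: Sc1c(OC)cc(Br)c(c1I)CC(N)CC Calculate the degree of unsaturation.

Molecular formula: C11H15BrINOS.
DoU = (2C + 2 + N − H − X) / 2, where X is the halogen count and O/S are ignored.
    = (2·11 + 2 + 1 − 15 − 2) / 2 = 8 / 2 = 4.

4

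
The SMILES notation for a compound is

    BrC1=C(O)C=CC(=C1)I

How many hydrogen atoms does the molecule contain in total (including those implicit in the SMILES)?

Walk through each heavy atom and fill implicit hydrogens from standard valence (C 4, N 3, O 2, S 2, halogen 1):
  atom 1: Br (halogen, monovalent) → 0 H
  atom 2: C, bond orders sum to 4 (valence 4) → 0 H
  atom 3: C, bond orders sum to 4 (valence 4) → 0 H
  atom 4: O, bond orders sum to 1 (valence 2) → 1 H
  atom 5: C, bond orders sum to 3 (valence 4) → 1 H
  atom 6: C, bond orders sum to 3 (valence 4) → 1 H
  atom 7: C, bond orders sum to 4 (valence 4) → 0 H
  atom 8: C, bond orders sum to 3 (valence 4) → 1 H
  atom 9: I (halogen, monovalent) → 0 H
Total hydrogens: 4.

4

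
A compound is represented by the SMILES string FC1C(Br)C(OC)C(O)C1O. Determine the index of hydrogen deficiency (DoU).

Degree of unsaturation = (number of rings) + (number of π bonds).
Ring closures in the SMILES: 1.
π bonds: none → 0 DoU from unsaturation.
Total DoU = 1 + 0 = 1.

1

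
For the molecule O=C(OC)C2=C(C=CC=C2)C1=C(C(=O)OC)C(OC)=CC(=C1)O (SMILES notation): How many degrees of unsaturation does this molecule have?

10

Degree of unsaturation = (number of rings) + (number of π bonds).
Ring closures in the SMILES: 2.
π bonds: 8 double bonds (each 1 DoU) → 8 DoU from unsaturation.
Total DoU = 2 + 8 = 10.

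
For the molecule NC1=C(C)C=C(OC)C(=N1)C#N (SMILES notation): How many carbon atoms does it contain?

8

Count every carbon token in the SMILES (each C, including those in ring-closure positions and inside branches).
Carbon count: 8.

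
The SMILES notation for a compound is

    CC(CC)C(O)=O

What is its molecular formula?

C5H10O2

Walk through each heavy atom and fill implicit hydrogens from standard valence (C 4, N 3, O 2, S 2, halogen 1):
  atom 1: C, bond orders sum to 1 (valence 4) → 3 H
  atom 2: C, bond orders sum to 3 (valence 4) → 1 H
  atom 3: C, bond orders sum to 2 (valence 4) → 2 H
  atom 4: C, bond orders sum to 1 (valence 4) → 3 H
  atom 5: C, bond orders sum to 4 (valence 4) → 0 H
  atom 6: O, bond orders sum to 1 (valence 2) → 1 H
  atom 7: O, bond orders sum to 2 (valence 2) → 0 H
Totals → C:5, H:10, O:2.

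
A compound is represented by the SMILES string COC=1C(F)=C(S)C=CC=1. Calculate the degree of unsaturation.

4

Molecular formula: C7H7FOS.
DoU = (2C + 2 + N − H − X) / 2, where X is the halogen count and O/S are ignored.
    = (2·7 + 2 + 0 − 7 − 1) / 2 = 8 / 2 = 4.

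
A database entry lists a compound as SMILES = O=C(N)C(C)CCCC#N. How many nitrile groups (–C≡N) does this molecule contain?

1

The nitrile motif appears at heavy-atom position 9 in the SMILES.
Other groups present: 1 amide.
Nitrile count: 1.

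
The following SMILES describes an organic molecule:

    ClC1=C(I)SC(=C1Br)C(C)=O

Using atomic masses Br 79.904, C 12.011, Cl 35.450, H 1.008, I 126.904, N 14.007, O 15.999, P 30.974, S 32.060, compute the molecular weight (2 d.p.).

365.41 g/mol

First, the molecular formula is C6H3BrClIOS (counting implicit H from valence).
  Br: 1 × 79.904 = 79.904
  C: 6 × 12.011 = 72.066
  Cl: 1 × 35.450 = 35.450
  H: 3 × 1.008 = 3.024
  I: 1 × 126.904 = 126.904
  O: 1 × 15.999 = 15.999
  S: 1 × 32.060 = 32.060
Sum: 1×79.904 + 6×12.011 + 1×35.450 + 3×1.008 + 1×126.904 + 1×15.999 + 1×32.060 = 365.407 → 365.41 g/mol.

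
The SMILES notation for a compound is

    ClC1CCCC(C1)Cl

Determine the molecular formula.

C6H10Cl2

Walk through each heavy atom and fill implicit hydrogens from standard valence (C 4, N 3, O 2, S 2, halogen 1):
  atom 1: Cl (halogen, monovalent) → 0 H
  atom 2: C, bond orders sum to 3 (valence 4) → 1 H
  atom 3: C, bond orders sum to 2 (valence 4) → 2 H
  atom 4: C, bond orders sum to 2 (valence 4) → 2 H
  atom 5: C, bond orders sum to 2 (valence 4) → 2 H
  atom 6: C, bond orders sum to 3 (valence 4) → 1 H
  atom 7: C, bond orders sum to 2 (valence 4) → 2 H
  atom 8: Cl (halogen, monovalent) → 0 H
Totals → C:6, H:10, Cl:2.
In Hill order: C6H10Cl2.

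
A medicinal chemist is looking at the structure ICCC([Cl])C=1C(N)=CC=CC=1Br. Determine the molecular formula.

C9H10BrClIN

Walk through each heavy atom and fill implicit hydrogens from standard valence (C 4, N 3, O 2, S 2, halogen 1):
  atom 1: I (halogen, monovalent) → 0 H
  atom 2: C, bond orders sum to 2 (valence 4) → 2 H
  atom 3: C, bond orders sum to 2 (valence 4) → 2 H
  atom 4: C, bond orders sum to 3 (valence 4) → 1 H
  atom 5: Cl with explicit H count 0
  atom 6: C, bond orders sum to 4 (valence 4) → 0 H
  atom 7: C, bond orders sum to 4 (valence 4) → 0 H
  atom 8: N, bond orders sum to 1 (valence 3) → 2 H
  atom 9: C, bond orders sum to 3 (valence 4) → 1 H
  atom 10: C, bond orders sum to 3 (valence 4) → 1 H
  atom 11: C, bond orders sum to 3 (valence 4) → 1 H
  atom 12: C, bond orders sum to 4 (valence 4) → 0 H
  atom 13: Br (halogen, monovalent) → 0 H
Totals → C:9, H:10, Br:1, Cl:1, I:1, N:1.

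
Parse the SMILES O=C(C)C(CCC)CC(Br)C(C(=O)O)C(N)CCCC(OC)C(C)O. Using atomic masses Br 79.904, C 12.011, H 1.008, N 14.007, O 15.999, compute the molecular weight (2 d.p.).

424.38 g/mol

First, the molecular formula is C18H34BrNO5 (counting implicit H from valence).
  Br: 1 × 79.904 = 79.904
  C: 18 × 12.011 = 216.198
  H: 34 × 1.008 = 34.272
  N: 1 × 14.007 = 14.007
  O: 5 × 15.999 = 79.995
Sum: 1×79.904 + 18×12.011 + 34×1.008 + 1×14.007 + 5×15.999 = 424.376 → 424.38 g/mol.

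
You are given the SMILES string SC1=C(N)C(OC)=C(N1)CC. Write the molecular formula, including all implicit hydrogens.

Walk through each heavy atom and fill implicit hydrogens from standard valence (C 4, N 3, O 2, S 2, halogen 1):
  atom 1: S, bond orders sum to 1 (valence 2) → 1 H
  atom 2: C, bond orders sum to 4 (valence 4) → 0 H
  atom 3: C, bond orders sum to 4 (valence 4) → 0 H
  atom 4: N, bond orders sum to 1 (valence 3) → 2 H
  atom 5: C, bond orders sum to 4 (valence 4) → 0 H
  atom 6: O, bond orders sum to 2 (valence 2) → 0 H
  atom 7: C, bond orders sum to 1 (valence 4) → 3 H
  atom 8: C, bond orders sum to 4 (valence 4) → 0 H
  atom 9: N, bond orders sum to 2 (valence 3) → 1 H
  atom 10: C, bond orders sum to 2 (valence 4) → 2 H
  atom 11: C, bond orders sum to 1 (valence 4) → 3 H
Totals → C:7, H:12, N:2, O:1, S:1.

C7H12N2OS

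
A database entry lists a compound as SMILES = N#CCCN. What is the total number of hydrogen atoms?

Walk through each heavy atom and fill implicit hydrogens from standard valence (C 4, N 3, O 2, S 2, halogen 1):
  atom 1: N, bond orders sum to 3 (valence 3) → 0 H
  atom 2: C, bond orders sum to 4 (valence 4) → 0 H
  atom 3: C, bond orders sum to 2 (valence 4) → 2 H
  atom 4: C, bond orders sum to 2 (valence 4) → 2 H
  atom 5: N, bond orders sum to 1 (valence 3) → 2 H
Total hydrogens: 6.

6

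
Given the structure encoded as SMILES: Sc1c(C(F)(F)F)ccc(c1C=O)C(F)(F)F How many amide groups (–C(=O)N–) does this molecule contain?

Scan the SMILES for the amide motif — none present.
Groups that are present: 1 aldehyde, 1 thiol.

0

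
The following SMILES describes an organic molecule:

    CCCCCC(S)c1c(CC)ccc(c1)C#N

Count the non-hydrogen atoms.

Every atom symbol written in the SMILES (organic subset) is one heavy atom; implicit H are not written.
Heavy atoms by element → C:15, N:1, S:1.
Total: 17.

17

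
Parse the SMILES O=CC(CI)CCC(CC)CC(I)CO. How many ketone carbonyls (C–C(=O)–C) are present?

0

Scan the SMILES for the ketone motif — none present.
Groups that are present: 1 aldehyde, 1 hydroxyl.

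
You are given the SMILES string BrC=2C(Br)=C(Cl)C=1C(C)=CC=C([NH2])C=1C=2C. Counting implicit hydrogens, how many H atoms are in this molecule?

Walk through each heavy atom and fill implicit hydrogens from standard valence (C 4, N 3, O 2, S 2, halogen 1):
  atom 1: Br (halogen, monovalent) → 0 H
  atom 2: C, bond orders sum to 4 (valence 4) → 0 H
  atom 3: C, bond orders sum to 4 (valence 4) → 0 H
  atom 4: Br (halogen, monovalent) → 0 H
  atom 5: C, bond orders sum to 4 (valence 4) → 0 H
  atom 6: Cl (halogen, monovalent) → 0 H
  atom 7: C, bond orders sum to 4 (valence 4) → 0 H
  atom 8: C, bond orders sum to 4 (valence 4) → 0 H
  atom 9: C, bond orders sum to 1 (valence 4) → 3 H
  atom 10: C, bond orders sum to 3 (valence 4) → 1 H
  atom 11: C, bond orders sum to 3 (valence 4) → 1 H
  atom 12: C, bond orders sum to 4 (valence 4) → 0 H
  atom 13: N with explicit H count 2
  atom 14: C, bond orders sum to 4 (valence 4) → 0 H
  atom 15: C, bond orders sum to 4 (valence 4) → 0 H
  atom 16: C, bond orders sum to 1 (valence 4) → 3 H
Total hydrogens: 10.

10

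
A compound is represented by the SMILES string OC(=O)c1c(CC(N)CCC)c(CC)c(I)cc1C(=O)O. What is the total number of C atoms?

Count every carbon token in the SMILES (each C, including those in ring-closure positions and inside branches).
Carbon count: 15.

15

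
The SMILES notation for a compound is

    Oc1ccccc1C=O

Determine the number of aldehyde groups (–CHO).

The aldehyde motif appears at heavy-atom position 8 in the SMILES.
Other groups present: 1 hydroxyl.
Aldehyde count: 1.

1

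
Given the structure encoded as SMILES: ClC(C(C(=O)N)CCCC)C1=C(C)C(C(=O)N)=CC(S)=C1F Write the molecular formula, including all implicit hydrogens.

C15H20ClFN2O2S

Walk through each heavy atom and fill implicit hydrogens from standard valence (C 4, N 3, O 2, S 2, halogen 1):
  atom 1: Cl (halogen, monovalent) → 0 H
  atom 2: C, bond orders sum to 3 (valence 4) → 1 H
  atom 3: C, bond orders sum to 3 (valence 4) → 1 H
  atom 4: C, bond orders sum to 4 (valence 4) → 0 H
  atom 5: O, bond orders sum to 2 (valence 2) → 0 H
  atom 6: N, bond orders sum to 1 (valence 3) → 2 H
  atom 7: C, bond orders sum to 2 (valence 4) → 2 H
  atom 8: C, bond orders sum to 2 (valence 4) → 2 H
  atom 9: C, bond orders sum to 2 (valence 4) → 2 H
  atom 10: C, bond orders sum to 1 (valence 4) → 3 H
  atom 11: C, bond orders sum to 4 (valence 4) → 0 H
  atom 12: C, bond orders sum to 4 (valence 4) → 0 H
  atom 13: C, bond orders sum to 1 (valence 4) → 3 H
  atom 14: C, bond orders sum to 4 (valence 4) → 0 H
  atom 15: C, bond orders sum to 4 (valence 4) → 0 H
  atom 16: O, bond orders sum to 2 (valence 2) → 0 H
  atom 17: N, bond orders sum to 1 (valence 3) → 2 H
  atom 18: C, bond orders sum to 3 (valence 4) → 1 H
  atom 19: C, bond orders sum to 4 (valence 4) → 0 H
  atom 20: S, bond orders sum to 1 (valence 2) → 1 H
  atom 21: C, bond orders sum to 4 (valence 4) → 0 H
  atom 22: F (halogen, monovalent) → 0 H
Totals → C:15, H:20, Cl:1, F:1, N:2, O:2, S:1.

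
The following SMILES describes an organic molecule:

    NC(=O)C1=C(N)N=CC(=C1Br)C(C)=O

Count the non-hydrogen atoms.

14

Every atom symbol written in the SMILES (organic subset) is one heavy atom; implicit H are not written.
Heavy atoms by element → Br:1, C:8, N:3, O:2.
Total: 14.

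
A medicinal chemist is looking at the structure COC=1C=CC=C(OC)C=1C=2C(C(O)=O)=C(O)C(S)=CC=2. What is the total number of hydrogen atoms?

Walk through each heavy atom and fill implicit hydrogens from standard valence (C 4, N 3, O 2, S 2, halogen 1):
  atom 1: C, bond orders sum to 1 (valence 4) → 3 H
  atom 2: O, bond orders sum to 2 (valence 2) → 0 H
  atom 3: C, bond orders sum to 4 (valence 4) → 0 H
  atom 4: C, bond orders sum to 3 (valence 4) → 1 H
  atom 5: C, bond orders sum to 3 (valence 4) → 1 H
  atom 6: C, bond orders sum to 3 (valence 4) → 1 H
  atom 7: C, bond orders sum to 4 (valence 4) → 0 H
  atom 8: O, bond orders sum to 2 (valence 2) → 0 H
  atom 9: C, bond orders sum to 1 (valence 4) → 3 H
  atom 10: C, bond orders sum to 4 (valence 4) → 0 H
  atom 11: C, bond orders sum to 4 (valence 4) → 0 H
  atom 12: C, bond orders sum to 4 (valence 4) → 0 H
  atom 13: C, bond orders sum to 4 (valence 4) → 0 H
  atom 14: O, bond orders sum to 1 (valence 2) → 1 H
  atom 15: O, bond orders sum to 2 (valence 2) → 0 H
  atom 16: C, bond orders sum to 4 (valence 4) → 0 H
  atom 17: O, bond orders sum to 1 (valence 2) → 1 H
  atom 18: C, bond orders sum to 4 (valence 4) → 0 H
  atom 19: S, bond orders sum to 1 (valence 2) → 1 H
  atom 20: C, bond orders sum to 3 (valence 4) → 1 H
  atom 21: C, bond orders sum to 3 (valence 4) → 1 H
Total hydrogens: 14.

14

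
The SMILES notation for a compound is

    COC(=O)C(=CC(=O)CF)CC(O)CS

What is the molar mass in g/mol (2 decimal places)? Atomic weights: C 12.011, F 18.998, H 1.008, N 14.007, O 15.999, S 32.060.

First, the molecular formula is C9H13FO4S (counting implicit H from valence).
  C: 9 × 12.011 = 108.099
  F: 1 × 18.998 = 18.998
  H: 13 × 1.008 = 13.104
  O: 4 × 15.999 = 63.996
  S: 1 × 32.060 = 32.060
Sum: 9×12.011 + 1×18.998 + 13×1.008 + 4×15.999 + 1×32.060 = 236.257 → 236.26 g/mol.

236.26 g/mol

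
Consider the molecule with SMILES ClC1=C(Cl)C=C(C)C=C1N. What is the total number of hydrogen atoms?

Walk through each heavy atom and fill implicit hydrogens from standard valence (C 4, N 3, O 2, S 2, halogen 1):
  atom 1: Cl (halogen, monovalent) → 0 H
  atom 2: C, bond orders sum to 4 (valence 4) → 0 H
  atom 3: C, bond orders sum to 4 (valence 4) → 0 H
  atom 4: Cl (halogen, monovalent) → 0 H
  atom 5: C, bond orders sum to 3 (valence 4) → 1 H
  atom 6: C, bond orders sum to 4 (valence 4) → 0 H
  atom 7: C, bond orders sum to 1 (valence 4) → 3 H
  atom 8: C, bond orders sum to 3 (valence 4) → 1 H
  atom 9: C, bond orders sum to 4 (valence 4) → 0 H
  atom 10: N, bond orders sum to 1 (valence 3) → 2 H
Total hydrogens: 7.

7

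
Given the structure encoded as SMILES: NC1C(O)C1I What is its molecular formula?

Walk through each heavy atom and fill implicit hydrogens from standard valence (C 4, N 3, O 2, S 2, halogen 1):
  atom 1: N, bond orders sum to 1 (valence 3) → 2 H
  atom 2: C, bond orders sum to 3 (valence 4) → 1 H
  atom 3: C, bond orders sum to 3 (valence 4) → 1 H
  atom 4: O, bond orders sum to 1 (valence 2) → 1 H
  atom 5: C, bond orders sum to 3 (valence 4) → 1 H
  atom 6: I (halogen, monovalent) → 0 H
Totals → C:3, H:6, I:1, N:1, O:1.

C3H6INO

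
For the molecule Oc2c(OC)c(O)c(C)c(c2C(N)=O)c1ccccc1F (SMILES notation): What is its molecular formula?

C15H14FNO4

Walk through each heavy atom and fill implicit hydrogens from standard valence (C 4, N 3, O 2, S 2, halogen 1); for lowercase aromatic atoms, an aromatic c carries 1 H when it has two neighbours and 0 H with three, and aromatic n carries 0 H:
  atom 1: O, bond orders sum to 1 (valence 2) → 1 H
  atom 2: aromatic c, 3 neighbours → 0 H
  atom 3: aromatic c, 3 neighbours → 0 H
  atom 4: O, bond orders sum to 2 (valence 2) → 0 H
  atom 5: C, bond orders sum to 1 (valence 4) → 3 H
  atom 6: aromatic c, 3 neighbours → 0 H
  atom 7: O, bond orders sum to 1 (valence 2) → 1 H
  atom 8: aromatic c, 3 neighbours → 0 H
  atom 9: C, bond orders sum to 1 (valence 4) → 3 H
  atom 10: aromatic c, 3 neighbours → 0 H
  atom 11: aromatic c, 3 neighbours → 0 H
  atom 12: C, bond orders sum to 4 (valence 4) → 0 H
  atom 13: N, bond orders sum to 1 (valence 3) → 2 H
  atom 14: O, bond orders sum to 2 (valence 2) → 0 H
  atom 15: aromatic c, 3 neighbours → 0 H
  atom 16: aromatic c, 2 neighbours → 1 H
  atom 17: aromatic c, 2 neighbours → 1 H
  atom 18: aromatic c, 2 neighbours → 1 H
  atom 19: aromatic c, 2 neighbours → 1 H
  atom 20: aromatic c, 3 neighbours → 0 H
  atom 21: F (halogen, monovalent) → 0 H
Totals → C:15, H:14, F:1, N:1, O:4.
In Hill order: C15H14FNO4.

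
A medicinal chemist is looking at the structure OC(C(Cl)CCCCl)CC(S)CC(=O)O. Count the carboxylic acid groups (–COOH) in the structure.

The carboxylic acid motif appears at heavy-atom position 13 in the SMILES.
Other groups present: 1 hydroxyl, 1 thiol.
Carboxylic acid count: 1.

1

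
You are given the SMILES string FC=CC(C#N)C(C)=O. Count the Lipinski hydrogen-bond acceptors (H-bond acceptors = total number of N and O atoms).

N atoms: 1; O atoms: 1.
Lipinski HBA = 1 + 1 = 2.

2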